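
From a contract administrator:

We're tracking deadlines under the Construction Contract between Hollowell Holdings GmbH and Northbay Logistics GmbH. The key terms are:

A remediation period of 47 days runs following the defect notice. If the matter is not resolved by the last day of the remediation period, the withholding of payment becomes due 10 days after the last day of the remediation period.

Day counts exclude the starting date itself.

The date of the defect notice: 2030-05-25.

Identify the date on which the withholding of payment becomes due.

Adding 47 calendar days to 2030-05-25 gives 2030-07-11, which is the last day of the remediation period.
The date on which the withholding of payment becomes due: 10 calendar days after 2030-07-11 is 2030-07-21.

2030-07-21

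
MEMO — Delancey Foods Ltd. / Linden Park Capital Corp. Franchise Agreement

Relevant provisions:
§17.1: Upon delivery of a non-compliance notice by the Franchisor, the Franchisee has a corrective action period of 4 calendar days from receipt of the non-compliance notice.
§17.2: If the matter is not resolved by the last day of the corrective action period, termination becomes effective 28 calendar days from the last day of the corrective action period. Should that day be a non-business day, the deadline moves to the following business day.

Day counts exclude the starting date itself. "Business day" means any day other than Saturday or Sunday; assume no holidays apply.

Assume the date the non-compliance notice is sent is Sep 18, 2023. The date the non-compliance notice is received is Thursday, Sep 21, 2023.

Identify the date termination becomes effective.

Adding 4 calendar days to Sep 21, 2023 gives Sep 25, 2023, which is the last day of the corrective action period.
The date termination becomes effective: 28 calendar days after Sep 25, 2023 is Oct 23, 2023. Oct 23, 2023 is a Monday, so no roll-forward applies.

Oct 23, 2023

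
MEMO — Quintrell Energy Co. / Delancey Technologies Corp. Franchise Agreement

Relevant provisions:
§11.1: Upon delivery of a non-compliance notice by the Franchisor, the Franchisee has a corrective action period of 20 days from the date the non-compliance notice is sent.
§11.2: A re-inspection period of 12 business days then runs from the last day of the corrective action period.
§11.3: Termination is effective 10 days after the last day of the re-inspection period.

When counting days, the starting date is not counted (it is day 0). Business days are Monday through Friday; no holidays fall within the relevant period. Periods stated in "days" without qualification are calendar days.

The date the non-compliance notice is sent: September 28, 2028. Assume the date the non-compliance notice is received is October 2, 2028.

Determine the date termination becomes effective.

November 13, 2028

The last day of the corrective action period: September 28, 2028 + 20 days = October 18, 2028.
The last day of the re-inspection period: 12 business days after Wednesday, October 18, 2028, skipping weekends — Oct 19, Oct 20, Oct 23, Oct 24, …, Nov 1, Nov 2, Nov 3 — lands on Friday, November 3, 2028.
Adding 10 calendar days to November 3, 2028 gives November 13, 2028, which is the date termination becomes effective.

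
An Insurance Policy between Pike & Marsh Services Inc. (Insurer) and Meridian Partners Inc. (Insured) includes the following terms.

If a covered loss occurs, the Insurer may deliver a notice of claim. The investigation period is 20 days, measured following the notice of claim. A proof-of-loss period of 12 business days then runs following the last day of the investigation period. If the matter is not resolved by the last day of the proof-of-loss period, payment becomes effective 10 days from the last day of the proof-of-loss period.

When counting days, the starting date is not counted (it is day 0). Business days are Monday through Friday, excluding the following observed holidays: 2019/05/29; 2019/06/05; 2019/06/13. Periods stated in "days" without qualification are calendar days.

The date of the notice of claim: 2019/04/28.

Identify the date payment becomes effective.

2019/06/16

The last day of the investigation period: 20 calendar days after 2019/04/28 is 2019/05/18.
From Saturday, 2019/05/18, 12 business days (May 20, May 21, May 22, May 23, …, Jun 3, Jun 4, Jun 6, skipping weekends and the listed holidays on May 29, Jun 5) brings us to Thursday, 2019/06/06, which is the last day of the proof-of-loss period.
The date payment becomes effective: 2019/06/06 + 10 days = 2019/06/16.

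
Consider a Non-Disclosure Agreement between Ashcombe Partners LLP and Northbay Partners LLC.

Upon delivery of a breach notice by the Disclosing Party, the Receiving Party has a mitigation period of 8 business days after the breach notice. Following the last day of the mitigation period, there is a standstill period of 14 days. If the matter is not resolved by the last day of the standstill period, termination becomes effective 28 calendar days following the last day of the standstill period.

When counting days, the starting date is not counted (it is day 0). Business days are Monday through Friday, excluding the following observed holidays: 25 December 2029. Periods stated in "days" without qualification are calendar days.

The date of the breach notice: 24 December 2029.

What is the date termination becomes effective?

From Monday, 24 December 2029, 8 business days (Dec 26, Dec 27, Dec 28, Dec 31, Jan 1, Jan 2, Jan 3, Jan 4, skipping weekends and the listed holiday on Dec 25) brings us to Friday, 4 January 2030, which is the last day of the mitigation period.
Adding 14 calendar days to 4 January 2030 gives 18 January 2030, which is the last day of the standstill period.
Adding 28 calendar days to 18 January 2030 gives 15 February 2030, which is the date termination becomes effective.

15 February 2030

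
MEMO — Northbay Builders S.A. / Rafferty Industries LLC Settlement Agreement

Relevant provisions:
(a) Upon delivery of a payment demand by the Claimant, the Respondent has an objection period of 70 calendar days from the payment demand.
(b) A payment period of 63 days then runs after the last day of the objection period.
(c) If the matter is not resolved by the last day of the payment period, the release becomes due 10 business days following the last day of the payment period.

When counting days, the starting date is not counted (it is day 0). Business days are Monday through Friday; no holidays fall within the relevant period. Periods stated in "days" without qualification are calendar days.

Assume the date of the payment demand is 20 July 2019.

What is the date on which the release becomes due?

The last day of the objection period: 70 calendar days after 20 July 2019 is 28 September 2019.
Adding 63 calendar days to 28 September 2019 gives 30 November 2019, which is the last day of the payment period.
From Saturday, 30 November 2019, 10 business days (Dec 2, Dec 3, Dec 4, Dec 5, Dec 6, Dec 9, Dec 10, Dec 11, Dec 12, Dec 13, skipping weekends) brings us to Friday, 13 December 2019, which is the date on which the release becomes due.

13 December 2019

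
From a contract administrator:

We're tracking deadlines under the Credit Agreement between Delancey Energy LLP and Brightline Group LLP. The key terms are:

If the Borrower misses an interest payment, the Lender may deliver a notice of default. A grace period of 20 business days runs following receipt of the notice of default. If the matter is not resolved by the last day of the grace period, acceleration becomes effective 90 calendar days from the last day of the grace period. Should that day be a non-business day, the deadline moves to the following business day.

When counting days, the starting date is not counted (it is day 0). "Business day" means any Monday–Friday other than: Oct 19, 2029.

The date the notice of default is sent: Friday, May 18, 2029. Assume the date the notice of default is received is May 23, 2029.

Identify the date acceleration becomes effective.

Sep 18, 2029

From Wednesday, May 23, 2029, 20 business days (May 24, May 25, May 28, May 29, …, Jun 18, Jun 19, Jun 20, skipping weekends) brings us to Wednesday, Jun 20, 2029, which is the last day of the grace period.
Adding 90 calendar days to Jun 20, 2029 gives Sep 18, 2029, which is the date acceleration becomes effective. Sep 18, 2029 is a Tuesday and is not a listed holiday, so no roll-forward applies.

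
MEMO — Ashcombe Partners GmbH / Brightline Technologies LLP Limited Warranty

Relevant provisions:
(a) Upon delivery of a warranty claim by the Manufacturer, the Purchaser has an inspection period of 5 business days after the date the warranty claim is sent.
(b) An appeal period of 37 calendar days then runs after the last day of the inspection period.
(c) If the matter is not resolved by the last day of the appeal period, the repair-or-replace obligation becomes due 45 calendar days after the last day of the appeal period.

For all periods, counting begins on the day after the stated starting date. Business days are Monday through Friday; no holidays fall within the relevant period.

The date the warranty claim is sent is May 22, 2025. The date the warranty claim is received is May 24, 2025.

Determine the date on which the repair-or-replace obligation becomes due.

The last day of the inspection period: 5 business days after Thursday, May 22, 2025, skipping weekends — May 23, May 26, May 27, May 28, May 29 — lands on Thursday, May 29, 2025.
Adding 37 calendar days to May 29, 2025 gives Jul 5, 2025, which is the last day of the appeal period.
The date on which the repair-or-replace obligation becomes due: Jul 5, 2025 + 45 days = Aug 19, 2025.

Aug 19, 2025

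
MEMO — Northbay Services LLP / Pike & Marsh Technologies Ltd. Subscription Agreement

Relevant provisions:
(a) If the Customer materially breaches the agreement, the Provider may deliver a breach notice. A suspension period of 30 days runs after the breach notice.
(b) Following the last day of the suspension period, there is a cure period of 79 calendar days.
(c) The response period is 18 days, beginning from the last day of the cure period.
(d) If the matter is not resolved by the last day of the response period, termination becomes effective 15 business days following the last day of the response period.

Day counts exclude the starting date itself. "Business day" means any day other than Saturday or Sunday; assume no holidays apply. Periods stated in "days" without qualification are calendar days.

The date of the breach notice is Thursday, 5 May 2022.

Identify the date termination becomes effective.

30 September 2022

The last day of the suspension period: 5 May 2022 + 30 days = 4 June 2022.
The last day of the cure period: 4 June 2022 + 79 days = 22 August 2022.
Adding 18 calendar days to 22 August 2022 gives 9 September 2022, which is the last day of the response period.
The date termination becomes effective: counting 15 business days from Friday, 9 September 2022 (Sep 12, Sep 13, Sep 14, Sep 15, …, Sep 28, Sep 29, Sep 30, skipping weekends) reaches Friday, 30 September 2022.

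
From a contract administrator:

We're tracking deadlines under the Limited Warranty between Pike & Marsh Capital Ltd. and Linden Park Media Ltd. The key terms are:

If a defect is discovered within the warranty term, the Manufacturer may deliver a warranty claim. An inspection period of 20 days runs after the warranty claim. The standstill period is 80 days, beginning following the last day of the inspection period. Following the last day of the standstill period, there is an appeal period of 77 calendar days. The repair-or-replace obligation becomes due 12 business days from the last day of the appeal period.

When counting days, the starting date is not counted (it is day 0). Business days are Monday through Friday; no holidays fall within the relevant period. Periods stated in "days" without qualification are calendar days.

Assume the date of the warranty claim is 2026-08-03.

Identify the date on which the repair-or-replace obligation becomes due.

Adding 20 calendar days to 2026-08-03 gives 2026-08-23, which is the last day of the inspection period.
The last day of the standstill period: 2026-08-23 + 80 days = 2026-11-11.
The last day of the appeal period: 77 calendar days after 2026-11-11 is 2027-01-27.
The date on which the repair-or-replace obligation becomes due: 12 business days after Wednesday, 2027-01-27, skipping weekends — Jan 28, Jan 29, Feb 1, Feb 2, …, Feb 10, Feb 11, Feb 12 — lands on Friday, 2027-02-12.

2027-02-12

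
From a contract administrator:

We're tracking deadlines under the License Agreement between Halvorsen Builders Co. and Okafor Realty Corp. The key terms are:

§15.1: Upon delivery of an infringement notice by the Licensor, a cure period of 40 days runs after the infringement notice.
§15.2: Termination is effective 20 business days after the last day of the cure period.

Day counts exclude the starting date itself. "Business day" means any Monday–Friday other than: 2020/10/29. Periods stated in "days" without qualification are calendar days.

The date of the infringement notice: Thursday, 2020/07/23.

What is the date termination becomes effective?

2020/09/29

The last day of the cure period: 40 calendar days after 2020/07/23 is 2020/09/01.
The date termination becomes effective: counting 20 business days from Tuesday, 2020/09/01 (Sep 2, Sep 3, Sep 4, Sep 7, …, Sep 25, Sep 28, Sep 29, skipping weekends) reaches Tuesday, 2020/09/29.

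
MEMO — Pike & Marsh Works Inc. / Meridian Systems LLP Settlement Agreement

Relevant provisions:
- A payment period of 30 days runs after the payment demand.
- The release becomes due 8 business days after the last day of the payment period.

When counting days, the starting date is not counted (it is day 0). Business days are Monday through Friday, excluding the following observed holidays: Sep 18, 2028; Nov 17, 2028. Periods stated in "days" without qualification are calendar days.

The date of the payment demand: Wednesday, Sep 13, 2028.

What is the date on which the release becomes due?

Adding 30 calendar days to Sep 13, 2028 gives Oct 13, 2028, which is the last day of the payment period.
The date on which the release becomes due: counting 8 business days from Friday, Oct 13, 2028 (Oct 16, Oct 17, Oct 18, Oct 19, Oct 20, Oct 23, Oct 24, Oct 25, skipping weekends) reaches Wednesday, Oct 25, 2028.

Oct 25, 2028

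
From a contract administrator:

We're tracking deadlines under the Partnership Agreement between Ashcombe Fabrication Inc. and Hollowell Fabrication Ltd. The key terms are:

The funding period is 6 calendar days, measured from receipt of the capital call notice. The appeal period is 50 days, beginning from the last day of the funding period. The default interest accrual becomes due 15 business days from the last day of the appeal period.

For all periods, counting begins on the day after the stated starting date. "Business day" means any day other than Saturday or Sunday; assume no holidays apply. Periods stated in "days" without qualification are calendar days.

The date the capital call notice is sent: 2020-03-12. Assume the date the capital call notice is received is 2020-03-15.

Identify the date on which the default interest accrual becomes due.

2020-05-29

The last day of the funding period: 6 calendar days after 2020-03-15 is 2020-03-21.
The last day of the appeal period: 2020-03-21 + 50 days = 2020-05-10.
From Sunday, 2020-05-10, 15 business days (May 11, May 12, May 13, May 14, …, May 27, May 28, May 29, skipping weekends) brings us to Friday, 2020-05-29, which is the date on which the default interest accrual becomes due.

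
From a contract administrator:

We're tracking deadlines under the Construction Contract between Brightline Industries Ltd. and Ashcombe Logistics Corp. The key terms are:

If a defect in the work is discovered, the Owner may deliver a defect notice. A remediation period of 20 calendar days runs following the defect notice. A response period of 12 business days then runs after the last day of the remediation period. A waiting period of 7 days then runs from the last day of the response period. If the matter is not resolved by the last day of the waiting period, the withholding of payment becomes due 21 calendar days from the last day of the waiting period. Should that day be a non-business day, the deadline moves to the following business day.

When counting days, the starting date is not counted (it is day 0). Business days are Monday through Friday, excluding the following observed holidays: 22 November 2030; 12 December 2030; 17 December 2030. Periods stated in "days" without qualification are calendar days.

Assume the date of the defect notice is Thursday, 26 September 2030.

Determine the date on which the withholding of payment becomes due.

29 November 2030

The last day of the remediation period: 26 September 2030 + 20 days = 16 October 2030.
From Wednesday, 16 October 2030, 12 business days (Oct 17, Oct 18, Oct 21, Oct 22, …, Oct 30, Oct 31, Nov 1, skipping weekends) brings us to Friday, 1 November 2030, which is the last day of the response period.
The last day of the waiting period: 7 calendar days after 1 November 2030 is 8 November 2030.
Adding 21 calendar days to 8 November 2030 gives 29 November 2030, which is the date on which the withholding of payment becomes due. 29 November 2030 is a Friday and is not a listed holiday, so no roll-forward applies.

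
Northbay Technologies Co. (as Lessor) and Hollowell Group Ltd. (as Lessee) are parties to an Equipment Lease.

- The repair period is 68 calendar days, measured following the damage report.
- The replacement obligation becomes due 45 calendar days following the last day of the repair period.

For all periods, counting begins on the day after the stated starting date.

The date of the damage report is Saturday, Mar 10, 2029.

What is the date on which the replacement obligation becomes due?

Adding 68 calendar days to Mar 10, 2029 gives May 17, 2029, which is the last day of the repair period.
Adding 45 calendar days to May 17, 2029 gives Jul 1, 2029, which is the date on which the replacement obligation becomes due.

Jul 1, 2029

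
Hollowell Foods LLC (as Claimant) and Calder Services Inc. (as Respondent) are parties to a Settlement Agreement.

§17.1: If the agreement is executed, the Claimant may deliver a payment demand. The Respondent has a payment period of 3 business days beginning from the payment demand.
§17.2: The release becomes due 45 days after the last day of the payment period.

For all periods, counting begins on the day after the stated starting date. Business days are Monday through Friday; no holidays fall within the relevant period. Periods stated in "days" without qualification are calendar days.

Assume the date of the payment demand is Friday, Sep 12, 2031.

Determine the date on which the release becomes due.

Nov 1, 2031

The last day of the payment period: 3 business days after Friday, Sep 12, 2031, skipping weekends — Sep 15, Sep 16, Sep 17 — lands on Wednesday, Sep 17, 2031.
The date on which the release becomes due: Sep 17, 2031 + 45 days = Nov 1, 2031.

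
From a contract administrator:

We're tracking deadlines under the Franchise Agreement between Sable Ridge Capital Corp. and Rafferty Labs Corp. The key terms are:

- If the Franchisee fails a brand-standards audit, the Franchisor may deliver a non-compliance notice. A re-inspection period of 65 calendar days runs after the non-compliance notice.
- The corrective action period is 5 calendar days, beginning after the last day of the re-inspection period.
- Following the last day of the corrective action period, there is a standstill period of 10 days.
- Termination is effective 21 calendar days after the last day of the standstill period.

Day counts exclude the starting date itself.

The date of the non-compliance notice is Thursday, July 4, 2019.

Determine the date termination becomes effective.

October 13, 2019

Adding 65 calendar days to July 4, 2019 gives September 7, 2019, which is the last day of the re-inspection period.
The last day of the corrective action period: 5 calendar days after September 7, 2019 is September 12, 2019.
The last day of the standstill period: September 12, 2019 + 10 days = September 22, 2019.
The date termination becomes effective: 21 calendar days after September 22, 2019 is October 13, 2019.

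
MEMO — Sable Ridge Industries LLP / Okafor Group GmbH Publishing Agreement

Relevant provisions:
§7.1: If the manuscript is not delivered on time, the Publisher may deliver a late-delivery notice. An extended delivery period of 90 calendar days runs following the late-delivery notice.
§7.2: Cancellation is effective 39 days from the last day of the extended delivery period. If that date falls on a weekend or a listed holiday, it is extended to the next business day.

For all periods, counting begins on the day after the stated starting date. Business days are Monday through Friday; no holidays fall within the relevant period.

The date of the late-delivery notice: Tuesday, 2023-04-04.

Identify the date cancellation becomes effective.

The last day of the extended delivery period: 2023-04-04 + 90 days = 2023-07-03.
Adding 39 calendar days to 2023-07-03 gives 2023-08-11, which is the date cancellation becomes effective. 2023-08-11 is a Friday, so no roll-forward applies.

2023-08-11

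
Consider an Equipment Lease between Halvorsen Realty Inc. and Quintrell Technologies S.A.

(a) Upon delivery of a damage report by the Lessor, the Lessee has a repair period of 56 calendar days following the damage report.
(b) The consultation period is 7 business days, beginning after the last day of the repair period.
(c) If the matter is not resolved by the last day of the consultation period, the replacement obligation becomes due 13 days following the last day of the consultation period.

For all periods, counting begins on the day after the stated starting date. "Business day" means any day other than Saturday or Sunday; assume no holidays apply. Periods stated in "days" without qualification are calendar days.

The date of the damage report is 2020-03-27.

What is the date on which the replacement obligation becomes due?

Adding 56 calendar days to 2020-03-27 gives 2020-05-22, which is the last day of the repair period.
The last day of the consultation period: 7 business days after Friday, 2020-05-22, skipping weekends — May 25, May 26, May 27, May 28, May 29, Jun 1, Jun 2 — lands on Tuesday, 2020-06-02.
The date on which the replacement obligation becomes due: 2020-06-02 + 13 days = 2020-06-15.

2020-06-15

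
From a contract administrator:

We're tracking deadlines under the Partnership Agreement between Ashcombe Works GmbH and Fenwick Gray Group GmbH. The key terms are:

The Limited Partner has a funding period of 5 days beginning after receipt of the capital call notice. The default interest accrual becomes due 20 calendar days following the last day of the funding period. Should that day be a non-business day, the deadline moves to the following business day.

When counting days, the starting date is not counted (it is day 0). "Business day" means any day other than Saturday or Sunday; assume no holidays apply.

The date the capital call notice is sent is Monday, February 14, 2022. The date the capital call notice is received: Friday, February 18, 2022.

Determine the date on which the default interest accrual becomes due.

The last day of the funding period: 5 calendar days after February 18, 2022 is February 23, 2022.
Adding 20 calendar days to February 23, 2022 gives March 15, 2022, which is the date on which the default interest accrual becomes due. March 15, 2022 is a Tuesday, so no roll-forward applies.

March 15, 2022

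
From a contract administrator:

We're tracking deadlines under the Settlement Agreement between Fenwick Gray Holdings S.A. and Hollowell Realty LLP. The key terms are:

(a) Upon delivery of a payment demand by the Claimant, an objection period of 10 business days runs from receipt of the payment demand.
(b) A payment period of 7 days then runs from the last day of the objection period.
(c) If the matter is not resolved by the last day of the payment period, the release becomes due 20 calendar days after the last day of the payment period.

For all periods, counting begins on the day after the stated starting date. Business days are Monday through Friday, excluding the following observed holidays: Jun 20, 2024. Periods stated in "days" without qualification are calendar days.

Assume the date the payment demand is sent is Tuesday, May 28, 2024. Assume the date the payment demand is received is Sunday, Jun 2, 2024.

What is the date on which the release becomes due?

From Sunday, Jun 2, 2024, 10 business days (Jun 3, Jun 4, Jun 5, Jun 6, Jun 7, Jun 10, Jun 11, Jun 12, Jun 13, Jun 14, skipping weekends) brings us to Friday, Jun 14, 2024, which is the last day of the objection period.
The last day of the payment period: 7 calendar days after Jun 14, 2024 is Jun 21, 2024.
The date on which the release becomes due: Jun 21, 2024 + 20 days = Jul 11, 2024.

Jul 11, 2024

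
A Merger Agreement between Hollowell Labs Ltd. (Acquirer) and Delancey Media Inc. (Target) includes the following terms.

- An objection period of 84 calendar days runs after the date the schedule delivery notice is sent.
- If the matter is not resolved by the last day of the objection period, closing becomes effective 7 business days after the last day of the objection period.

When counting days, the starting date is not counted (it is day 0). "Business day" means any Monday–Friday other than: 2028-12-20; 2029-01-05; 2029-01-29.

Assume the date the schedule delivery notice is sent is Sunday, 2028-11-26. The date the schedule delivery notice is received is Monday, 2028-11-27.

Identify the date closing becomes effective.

Adding 84 calendar days to 2028-11-26 gives 2029-02-18, which is the last day of the objection period.
The date closing becomes effective: counting 7 business days from Sunday, 2029-02-18 (Feb 19, Feb 20, Feb 21, Feb 22, Feb 23, Feb 26, Feb 27, skipping weekends) reaches Tuesday, 2029-02-27.

2029-02-27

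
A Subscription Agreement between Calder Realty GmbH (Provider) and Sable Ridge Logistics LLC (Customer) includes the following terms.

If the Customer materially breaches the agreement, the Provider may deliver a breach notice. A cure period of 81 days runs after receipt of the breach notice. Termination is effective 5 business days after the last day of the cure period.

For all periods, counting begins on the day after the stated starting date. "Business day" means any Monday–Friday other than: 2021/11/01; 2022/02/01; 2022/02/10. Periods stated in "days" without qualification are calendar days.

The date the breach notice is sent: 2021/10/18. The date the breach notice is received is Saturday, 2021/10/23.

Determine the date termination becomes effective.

2022/01/19

Adding 81 calendar days to 2021/10/23 gives 2022/01/12, which is the last day of the cure period.
From Wednesday, 2022/01/12, 5 business days (Jan 13, Jan 14, Jan 17, Jan 18, Jan 19, skipping weekends) brings us to Wednesday, 2022/01/19, which is the date termination becomes effective.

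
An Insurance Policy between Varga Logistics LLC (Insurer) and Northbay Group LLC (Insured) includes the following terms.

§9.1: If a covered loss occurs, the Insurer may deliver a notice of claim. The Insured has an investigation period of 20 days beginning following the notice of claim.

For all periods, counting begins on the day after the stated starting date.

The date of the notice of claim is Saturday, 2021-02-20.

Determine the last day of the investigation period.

2021-03-12

Adding 20 calendar days to 2021-02-20 gives 2021-03-12, which is the last day of the investigation period.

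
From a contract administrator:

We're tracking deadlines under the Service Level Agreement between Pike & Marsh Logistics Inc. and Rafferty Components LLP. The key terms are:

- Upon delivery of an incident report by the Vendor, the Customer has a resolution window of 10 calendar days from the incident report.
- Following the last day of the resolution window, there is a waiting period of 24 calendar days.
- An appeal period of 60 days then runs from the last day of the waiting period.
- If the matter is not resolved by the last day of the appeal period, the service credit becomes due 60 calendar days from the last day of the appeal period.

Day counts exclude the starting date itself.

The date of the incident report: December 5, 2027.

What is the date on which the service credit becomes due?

The last day of the resolution window: 10 calendar days after December 5, 2027 is December 15, 2027.
Adding 24 calendar days to December 15, 2027 gives January 8, 2028, which is the last day of the waiting period.
The last day of the appeal period: 60 calendar days after January 8, 2028 is March 8, 2028.
The date on which the service credit becomes due: 60 calendar days after March 8, 2028 is May 7, 2028.

May 7, 2028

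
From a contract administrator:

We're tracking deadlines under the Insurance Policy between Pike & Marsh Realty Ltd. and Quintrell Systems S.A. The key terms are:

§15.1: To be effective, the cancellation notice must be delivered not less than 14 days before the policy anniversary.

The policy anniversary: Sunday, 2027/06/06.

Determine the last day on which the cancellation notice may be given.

Counting back 14 calendar days from 2027/06/06 gives 2027/05/23.

2027/05/23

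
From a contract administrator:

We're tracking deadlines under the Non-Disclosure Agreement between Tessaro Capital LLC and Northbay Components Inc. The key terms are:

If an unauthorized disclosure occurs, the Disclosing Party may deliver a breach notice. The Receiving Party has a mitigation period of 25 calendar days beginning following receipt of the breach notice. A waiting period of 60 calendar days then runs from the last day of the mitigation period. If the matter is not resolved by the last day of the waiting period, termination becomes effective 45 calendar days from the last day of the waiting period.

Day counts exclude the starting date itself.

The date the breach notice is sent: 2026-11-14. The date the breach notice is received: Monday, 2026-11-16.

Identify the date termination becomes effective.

The last day of the mitigation period: 2026-11-16 + 25 days = 2026-12-11.
Adding 60 calendar days to 2026-12-11 gives 2027-02-09, which is the last day of the waiting period.
The date termination becomes effective: 45 calendar days after 2027-02-09 is 2027-03-26.

2027-03-26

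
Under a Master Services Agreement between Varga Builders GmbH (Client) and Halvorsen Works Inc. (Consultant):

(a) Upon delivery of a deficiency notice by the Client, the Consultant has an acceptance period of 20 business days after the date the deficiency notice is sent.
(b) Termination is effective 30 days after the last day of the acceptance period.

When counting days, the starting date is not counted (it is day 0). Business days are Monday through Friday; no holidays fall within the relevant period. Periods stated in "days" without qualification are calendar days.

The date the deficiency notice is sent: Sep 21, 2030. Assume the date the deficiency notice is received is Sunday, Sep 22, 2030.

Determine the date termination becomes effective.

Nov 17, 2030

From Saturday, Sep 21, 2030, 20 business days (Sep 23, Sep 24, Sep 25, Sep 26, …, Oct 16, Oct 17, Oct 18, skipping weekends) brings us to Friday, Oct 18, 2030, which is the last day of the acceptance period.
Adding 30 calendar days to Oct 18, 2030 gives Nov 17, 2030, which is the date termination becomes effective.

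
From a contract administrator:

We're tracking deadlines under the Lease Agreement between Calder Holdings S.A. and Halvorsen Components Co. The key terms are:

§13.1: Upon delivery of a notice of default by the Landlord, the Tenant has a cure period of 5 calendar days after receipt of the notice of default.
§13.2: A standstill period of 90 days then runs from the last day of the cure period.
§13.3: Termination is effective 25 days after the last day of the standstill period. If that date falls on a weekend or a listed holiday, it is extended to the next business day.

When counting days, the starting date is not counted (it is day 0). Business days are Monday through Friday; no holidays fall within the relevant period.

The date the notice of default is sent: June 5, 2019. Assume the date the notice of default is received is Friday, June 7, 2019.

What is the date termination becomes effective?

October 7, 2019

The last day of the cure period: 5 calendar days after June 7, 2019 is June 12, 2019.
The last day of the standstill period: June 12, 2019 + 90 days = September 10, 2019.
The date termination becomes effective: 25 calendar days after September 10, 2019 is October 5, 2019. That falls on a Saturday, so it rolls to the next business day, Monday, October 7, 2019.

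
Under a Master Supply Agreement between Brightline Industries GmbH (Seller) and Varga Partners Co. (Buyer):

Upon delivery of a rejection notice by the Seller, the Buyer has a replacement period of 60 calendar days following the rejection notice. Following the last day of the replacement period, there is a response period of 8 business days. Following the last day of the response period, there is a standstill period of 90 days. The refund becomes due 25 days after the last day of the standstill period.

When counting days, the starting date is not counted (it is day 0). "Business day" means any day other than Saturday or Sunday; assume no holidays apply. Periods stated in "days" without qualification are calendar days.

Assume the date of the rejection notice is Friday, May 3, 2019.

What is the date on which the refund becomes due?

The last day of the replacement period: May 3, 2019 + 60 days = Jul 2, 2019.
The last day of the response period: counting 8 business days from Tuesday, Jul 2, 2019 (Jul 3, Jul 4, Jul 5, Jul 8, Jul 9, Jul 10, Jul 11, Jul 12, skipping weekends) reaches Friday, Jul 12, 2019.
The last day of the standstill period: Jul 12, 2019 + 90 days = Oct 10, 2019.
The date on which the refund becomes due: 25 calendar days after Oct 10, 2019 is Nov 4, 2019.

Nov 4, 2019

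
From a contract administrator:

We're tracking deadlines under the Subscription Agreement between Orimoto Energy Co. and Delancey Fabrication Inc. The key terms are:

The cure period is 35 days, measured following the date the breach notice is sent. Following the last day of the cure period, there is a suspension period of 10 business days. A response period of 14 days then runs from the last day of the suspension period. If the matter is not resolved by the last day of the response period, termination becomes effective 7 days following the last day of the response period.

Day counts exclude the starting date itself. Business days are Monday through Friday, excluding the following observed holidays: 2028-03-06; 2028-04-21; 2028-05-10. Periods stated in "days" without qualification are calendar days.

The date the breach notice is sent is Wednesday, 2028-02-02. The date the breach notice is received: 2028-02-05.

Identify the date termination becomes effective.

Adding 35 calendar days to 2028-02-02 gives 2028-03-08, which is the last day of the cure period.
The last day of the suspension period: counting 10 business days from Wednesday, 2028-03-08 (Mar 9, Mar 10, Mar 13, Mar 14, Mar 15, Mar 16, Mar 17, Mar 20, Mar 21, Mar 22, skipping weekends) reaches Wednesday, 2028-03-22.
Adding 14 calendar days to 2028-03-22 gives 2028-04-05, which is the last day of the response period.
The date termination becomes effective: 7 calendar days after 2028-04-05 is 2028-04-12.

2028-04-12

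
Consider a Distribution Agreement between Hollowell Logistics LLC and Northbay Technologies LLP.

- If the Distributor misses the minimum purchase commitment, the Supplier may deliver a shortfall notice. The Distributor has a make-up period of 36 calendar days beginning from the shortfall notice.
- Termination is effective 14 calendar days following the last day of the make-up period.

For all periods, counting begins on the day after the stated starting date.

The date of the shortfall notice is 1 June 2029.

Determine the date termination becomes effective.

21 July 2029

The last day of the make-up period: 36 calendar days after 1 June 2029 is 7 July 2029.
The date termination becomes effective: 14 calendar days after 7 July 2029 is 21 July 2029.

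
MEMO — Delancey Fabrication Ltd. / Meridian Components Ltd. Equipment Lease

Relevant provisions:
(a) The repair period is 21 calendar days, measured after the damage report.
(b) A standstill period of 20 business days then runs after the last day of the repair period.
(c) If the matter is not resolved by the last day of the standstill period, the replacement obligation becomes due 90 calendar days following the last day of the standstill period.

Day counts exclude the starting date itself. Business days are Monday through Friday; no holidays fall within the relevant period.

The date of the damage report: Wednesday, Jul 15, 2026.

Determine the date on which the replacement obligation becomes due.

The last day of the repair period: 21 calendar days after Jul 15, 2026 is Aug 5, 2026.
The last day of the standstill period: counting 20 business days from Wednesday, Aug 5, 2026 (Aug 6, Aug 7, Aug 10, Aug 11, …, Aug 31, Sep 1, Sep 2, skipping weekends) reaches Wednesday, Sep 2, 2026.
The date on which the replacement obligation becomes due: Sep 2, 2026 + 90 days = Dec 1, 2026.

Dec 1, 2026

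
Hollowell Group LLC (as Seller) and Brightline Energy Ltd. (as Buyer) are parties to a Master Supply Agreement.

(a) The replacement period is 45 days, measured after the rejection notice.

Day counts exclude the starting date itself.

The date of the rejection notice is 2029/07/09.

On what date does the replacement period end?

2029/08/23

The last day of the replacement period: 45 calendar days after 2029/07/09 is 2029/08/23.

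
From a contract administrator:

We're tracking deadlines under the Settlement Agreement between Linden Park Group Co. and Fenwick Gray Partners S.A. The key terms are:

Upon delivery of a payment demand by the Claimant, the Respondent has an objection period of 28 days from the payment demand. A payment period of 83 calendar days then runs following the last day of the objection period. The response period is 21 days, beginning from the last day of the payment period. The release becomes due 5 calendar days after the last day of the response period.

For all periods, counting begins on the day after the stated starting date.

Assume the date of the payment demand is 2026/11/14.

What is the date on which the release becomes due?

2027/03/31

Adding 28 calendar days to 2026/11/14 gives 2026/12/12, which is the last day of the objection period.
Adding 83 calendar days to 2026/12/12 gives 2027/03/05, which is the last day of the payment period.
Adding 21 calendar days to 2027/03/05 gives 2027/03/26, which is the last day of the response period.
The date on which the release becomes due: 2027/03/26 + 5 days = 2027/03/31.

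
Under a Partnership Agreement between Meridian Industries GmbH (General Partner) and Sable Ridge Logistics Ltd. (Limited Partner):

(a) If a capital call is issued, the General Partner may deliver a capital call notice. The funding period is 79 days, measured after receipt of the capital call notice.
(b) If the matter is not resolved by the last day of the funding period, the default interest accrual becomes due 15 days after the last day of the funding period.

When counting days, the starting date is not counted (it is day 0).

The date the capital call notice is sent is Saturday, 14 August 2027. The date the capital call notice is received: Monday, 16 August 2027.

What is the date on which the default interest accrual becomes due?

18 November 2027

The last day of the funding period: 79 calendar days after 16 August 2027 is 3 November 2027.
The date on which the default interest accrual becomes due: 15 calendar days after 3 November 2027 is 18 November 2027.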